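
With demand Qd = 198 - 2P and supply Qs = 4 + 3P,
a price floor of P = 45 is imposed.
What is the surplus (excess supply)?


At P = 45:
Qd = 198 - 2*45 = 108
Qs = 4 + 3*45 = 139
Surplus = Qs - Qd = 139 - 108 = 31

31


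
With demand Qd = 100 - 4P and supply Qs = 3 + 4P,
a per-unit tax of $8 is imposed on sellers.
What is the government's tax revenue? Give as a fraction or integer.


With tax on sellers, new supply: Qs' = 3 + 4(P - 8)
= 4P - 29
New equilibrium quantity:
Q_new = 71/2
Tax revenue = tax * Q_new = 8 * 71/2 = 284

284


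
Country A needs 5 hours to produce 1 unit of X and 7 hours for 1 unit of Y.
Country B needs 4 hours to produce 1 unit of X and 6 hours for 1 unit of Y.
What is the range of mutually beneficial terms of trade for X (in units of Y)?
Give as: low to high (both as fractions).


Opportunity cost of X for Country A = hours_X / hours_Y = 5/7 = 5/7 units of Y
Opportunity cost of X for Country B = hours_X / hours_Y = 4/6 = 2/3 units of Y
Terms of trade must be between the two opportunity costs.
Range: 2/3 to 5/7

2/3 to 5/7


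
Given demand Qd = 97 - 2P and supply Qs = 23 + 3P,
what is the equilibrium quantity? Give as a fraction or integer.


First find equilibrium price:
97 - 2P = 23 + 3P
P* = 74/5 = 74/5
Then substitute into demand:
Q* = 97 - 2 * 74/5 = 337/5

337/5


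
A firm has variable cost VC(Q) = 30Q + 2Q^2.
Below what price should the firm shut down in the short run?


AVC(Q) = VC(Q)/Q = 30 + 2Q
AVC is increasing in Q, so minimum AVC is at Q -> 0+.
Min AVC = 30
The firm should shut down if P < 30.

30


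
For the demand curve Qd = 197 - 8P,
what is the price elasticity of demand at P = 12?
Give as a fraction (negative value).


dQ/dP = -8
At P = 12: Q = 197 - 8*12 = 101
E = (dQ/dP)(P/Q) = (-8)(12/101) = -96/101

-96/101


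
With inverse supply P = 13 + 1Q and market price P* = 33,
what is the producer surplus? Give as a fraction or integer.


Minimum supply price (at Q=0): P_min = 13
Quantity supplied at P* = 33:
Q* = (33 - 13)/1 = 20
PS = (1/2) * Q* * (P* - P_min)
PS = (1/2) * 20 * (33 - 13)
PS = (1/2) * 20 * 20 = 200

200


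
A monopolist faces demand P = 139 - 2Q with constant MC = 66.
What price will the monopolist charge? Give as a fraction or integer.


MR = 139 - 4Q
Set MR = MC: 139 - 4Q = 66
Q* = 73/4
Substitute into demand:
P* = 139 - 2*73/4 = 205/2

205/2


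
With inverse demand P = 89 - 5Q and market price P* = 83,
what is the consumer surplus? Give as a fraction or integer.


Maximum willingness to pay (at Q=0): P_max = 89
Quantity demanded at P* = 83:
Q* = (89 - 83)/5 = 6/5
CS = (1/2) * Q* * (P_max - P*)
CS = (1/2) * 6/5 * (89 - 83)
CS = (1/2) * 6/5 * 6 = 18/5

18/5


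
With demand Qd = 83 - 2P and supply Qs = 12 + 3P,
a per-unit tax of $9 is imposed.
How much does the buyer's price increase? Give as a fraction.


With a per-unit tax, the buyer's price increase depends on relative slopes.
Supply slope: d = 3, Demand slope: b = 2
Buyer's price increase = d * tax / (b + d)
= 3 * 9 / (2 + 3)
= 27 / 5 = 27/5

27/5


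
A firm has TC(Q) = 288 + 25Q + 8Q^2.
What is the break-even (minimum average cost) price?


AC(Q) = 288/Q + 25 + 8Q
To minimize: dAC/dQ = -288/Q^2 + 8 = 0
Q^2 = 288/8 = 36
Q* = 6
Min AC = 288/6 + 25 + 8*6
Min AC = 48 + 25 + 48 = 121

121


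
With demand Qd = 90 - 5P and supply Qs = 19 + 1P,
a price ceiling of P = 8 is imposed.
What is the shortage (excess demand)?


At P = 8:
Qd = 90 - 5*8 = 50
Qs = 19 + 1*8 = 27
Shortage = Qd - Qs = 50 - 27 = 23

23


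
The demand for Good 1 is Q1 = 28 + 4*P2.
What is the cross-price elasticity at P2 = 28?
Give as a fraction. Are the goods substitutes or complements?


dQ1/dP2 = 4
At P2 = 28: Q1 = 28 + 4*28 = 140
Exy = (dQ1/dP2)(P2/Q1) = 4 * 28 / 140 = 4/5
Since Exy > 0, the goods are substitutes.

4/5 (substitutes)


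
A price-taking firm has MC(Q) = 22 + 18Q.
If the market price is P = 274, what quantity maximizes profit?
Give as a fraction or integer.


In perfect competition, profit is maximized where P = MC.
274 = 22 + 18Q
252 = 18Q
Q* = 252/18 = 14

14


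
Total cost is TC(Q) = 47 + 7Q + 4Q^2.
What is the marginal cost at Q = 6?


MC = dTC/dQ = 7 + 2*4*Q
At Q = 6:
MC = 7 + 8*6
MC = 7 + 48 = 55

55


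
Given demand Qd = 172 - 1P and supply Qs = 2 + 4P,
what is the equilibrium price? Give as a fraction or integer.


At equilibrium, Qd = Qs.
172 - 1P = 2 + 4P
172 - 2 = 1P + 4P
170 = 5P
P* = 170/5 = 34

34


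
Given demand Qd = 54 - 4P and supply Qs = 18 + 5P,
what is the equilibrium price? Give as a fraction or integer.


At equilibrium, Qd = Qs.
54 - 4P = 18 + 5P
54 - 18 = 4P + 5P
36 = 9P
P* = 36/9 = 4

4


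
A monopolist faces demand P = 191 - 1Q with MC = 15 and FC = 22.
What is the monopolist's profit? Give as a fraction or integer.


MR = MC: 191 - 2Q = 15
Q* = 88
P* = 191 - 1*88 = 103
Profit = (P* - MC)*Q* - FC
= (103 - 15)*88 - 22
= 88*88 - 22
= 7744 - 22 = 7722

7722


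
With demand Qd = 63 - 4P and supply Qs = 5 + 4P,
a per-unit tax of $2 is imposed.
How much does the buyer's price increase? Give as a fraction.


With a per-unit tax, the buyer's price increase depends on relative slopes.
Supply slope: d = 4, Demand slope: b = 4
Buyer's price increase = d * tax / (b + d)
= 4 * 2 / (4 + 4)
= 8 / 8 = 1

1


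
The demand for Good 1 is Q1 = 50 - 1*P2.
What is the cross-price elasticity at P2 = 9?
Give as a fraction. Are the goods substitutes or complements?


dQ1/dP2 = -1
At P2 = 9: Q1 = 50 - 1*9 = 41
Exy = (dQ1/dP2)(P2/Q1) = -1 * 9 / 41 = -9/41
Since Exy < 0, the goods are complements.

-9/41 (complements)


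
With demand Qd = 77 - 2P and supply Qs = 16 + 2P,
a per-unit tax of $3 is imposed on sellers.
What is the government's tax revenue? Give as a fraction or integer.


With tax on sellers, new supply: Qs' = 16 + 2(P - 3)
= 10 + 2P
New equilibrium quantity:
Q_new = 87/2
Tax revenue = tax * Q_new = 3 * 87/2 = 261/2

261/2


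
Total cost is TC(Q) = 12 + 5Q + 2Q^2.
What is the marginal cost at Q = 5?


MC = dTC/dQ = 5 + 2*2*Q
At Q = 5:
MC = 5 + 4*5
MC = 5 + 20 = 25

25


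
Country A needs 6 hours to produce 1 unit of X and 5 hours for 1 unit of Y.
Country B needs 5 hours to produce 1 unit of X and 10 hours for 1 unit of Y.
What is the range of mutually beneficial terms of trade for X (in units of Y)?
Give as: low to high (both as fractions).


Opportunity cost of X for Country A = hours_X / hours_Y = 6/5 = 6/5 units of Y
Opportunity cost of X for Country B = hours_X / hours_Y = 5/10 = 1/2 units of Y
Terms of trade must be between the two opportunity costs.
Range: 1/2 to 6/5

1/2 to 6/5


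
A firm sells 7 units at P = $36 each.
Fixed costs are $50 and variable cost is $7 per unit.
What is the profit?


Total Revenue = P * Q = 36 * 7 = $252
Total Cost = FC + VC*Q = 50 + 7*7 = $99
Profit = TR - TC = 252 - 99 = $153

$153


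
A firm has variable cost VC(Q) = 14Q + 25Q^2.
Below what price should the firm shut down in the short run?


AVC(Q) = VC(Q)/Q = 14 + 25Q
AVC is increasing in Q, so minimum AVC is at Q -> 0+.
Min AVC = 14
The firm should shut down if P < 14.

14


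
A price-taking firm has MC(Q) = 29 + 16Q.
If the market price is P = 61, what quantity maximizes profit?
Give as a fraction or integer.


In perfect competition, profit is maximized where P = MC.
61 = 29 + 16Q
32 = 16Q
Q* = 32/16 = 2

2


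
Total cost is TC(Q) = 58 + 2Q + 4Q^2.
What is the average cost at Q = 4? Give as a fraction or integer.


TC(4) = 58 + 2*4 + 4*4^2
TC(4) = 58 + 8 + 64 = 130
AC = TC/Q = 130/4 = 65/2

65/2


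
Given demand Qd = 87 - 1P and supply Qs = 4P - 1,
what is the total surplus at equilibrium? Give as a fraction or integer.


Find equilibrium: 87 - 1P = 4P - 1
87 + 1 = 5P
P* = 88/5 = 88/5
Q* = 4*88/5 - 1 = 347/5
Inverse demand: P = 87 - Q/1, so P_max = 87
Inverse supply: P = 1/4 + Q/4, so P_min = 1/4
CS = (1/2) * 347/5 * (87 - 88/5) = 120409/50
PS = (1/2) * 347/5 * (88/5 - 1/4) = 120409/200
TS = CS + PS = 120409/50 + 120409/200 = 120409/40

120409/40


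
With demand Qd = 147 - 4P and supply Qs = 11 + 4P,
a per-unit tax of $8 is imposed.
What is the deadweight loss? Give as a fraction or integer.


Pre-tax equilibrium quantity: Q* = 79
Post-tax equilibrium quantity: Q_tax = 63
Reduction in quantity: Q* - Q_tax = 16
DWL = (1/2) * tax * (Q* - Q_tax)
DWL = (1/2) * 8 * 16 = 64

64


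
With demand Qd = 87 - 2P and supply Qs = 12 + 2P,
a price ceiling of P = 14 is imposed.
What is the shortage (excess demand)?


At P = 14:
Qd = 87 - 2*14 = 59
Qs = 12 + 2*14 = 40
Shortage = Qd - Qs = 59 - 40 = 19

19


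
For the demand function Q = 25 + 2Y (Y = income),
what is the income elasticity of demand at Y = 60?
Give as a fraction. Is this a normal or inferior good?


dQ/dY = 2
At Y = 60: Q = 25 + 2*60 = 145
Ey = (dQ/dY)(Y/Q) = 2 * 60 / 145 = 24/29
Since Ey > 0, this is a normal good.

24/29 (normal good)


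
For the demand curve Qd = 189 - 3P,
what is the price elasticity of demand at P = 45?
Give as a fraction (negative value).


dQ/dP = -3
At P = 45: Q = 189 - 3*45 = 54
E = (dQ/dP)(P/Q) = (-3)(45/54) = -5/2

-5/2


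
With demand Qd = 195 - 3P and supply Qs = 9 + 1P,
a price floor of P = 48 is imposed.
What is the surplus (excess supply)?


At P = 48:
Qd = 195 - 3*48 = 51
Qs = 9 + 1*48 = 57
Surplus = Qs - Qd = 57 - 51 = 6

6


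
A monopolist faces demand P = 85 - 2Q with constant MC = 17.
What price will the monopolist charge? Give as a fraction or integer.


MR = 85 - 4Q
Set MR = MC: 85 - 4Q = 17
Q* = 17
Substitute into demand:
P* = 85 - 2*17 = 51

51


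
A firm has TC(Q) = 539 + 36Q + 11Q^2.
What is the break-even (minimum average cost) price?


AC(Q) = 539/Q + 36 + 11Q
To minimize: dAC/dQ = -539/Q^2 + 11 = 0
Q^2 = 539/11 = 49
Q* = 7
Min AC = 539/7 + 36 + 11*7
Min AC = 77 + 36 + 77 = 190

190


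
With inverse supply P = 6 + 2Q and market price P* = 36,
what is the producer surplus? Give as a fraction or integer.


Minimum supply price (at Q=0): P_min = 6
Quantity supplied at P* = 36:
Q* = (36 - 6)/2 = 15
PS = (1/2) * Q* * (P* - P_min)
PS = (1/2) * 15 * (36 - 6)
PS = (1/2) * 15 * 30 = 225

225


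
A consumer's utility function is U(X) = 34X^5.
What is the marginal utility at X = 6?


MU = dU/dX = 34*5*X^(5-1)
MU = 170*X^4
At X = 6:
MU = 170 * 6^4
MU = 170 * 1296 = 220320

220320


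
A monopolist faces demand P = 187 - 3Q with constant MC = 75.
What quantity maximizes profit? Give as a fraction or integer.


TR = P*Q = (187 - 3Q)Q = 187Q - 3Q^2
MR = dTR/dQ = 187 - 6Q
Set MR = MC:
187 - 6Q = 75
112 = 6Q
Q* = 112/6 = 56/3

56/3


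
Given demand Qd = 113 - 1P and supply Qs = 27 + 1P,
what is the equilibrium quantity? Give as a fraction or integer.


First find equilibrium price:
113 - 1P = 27 + 1P
P* = 86/2 = 43
Then substitute into demand:
Q* = 113 - 1 * 43 = 70

70


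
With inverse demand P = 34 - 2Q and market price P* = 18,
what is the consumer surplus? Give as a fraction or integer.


Maximum willingness to pay (at Q=0): P_max = 34
Quantity demanded at P* = 18:
Q* = (34 - 18)/2 = 8
CS = (1/2) * Q* * (P_max - P*)
CS = (1/2) * 8 * (34 - 18)
CS = (1/2) * 8 * 16 = 64

64


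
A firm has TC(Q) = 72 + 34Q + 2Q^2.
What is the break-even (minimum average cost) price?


AC(Q) = 72/Q + 34 + 2Q
To minimize: dAC/dQ = -72/Q^2 + 2 = 0
Q^2 = 72/2 = 36
Q* = 6
Min AC = 72/6 + 34 + 2*6
Min AC = 12 + 34 + 12 = 58

58


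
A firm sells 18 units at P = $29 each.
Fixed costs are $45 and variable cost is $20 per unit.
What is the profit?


Total Revenue = P * Q = 29 * 18 = $522
Total Cost = FC + VC*Q = 45 + 20*18 = $405
Profit = TR - TC = 522 - 405 = $117

$117


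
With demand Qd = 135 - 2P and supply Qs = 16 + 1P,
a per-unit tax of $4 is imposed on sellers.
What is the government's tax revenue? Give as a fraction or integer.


With tax on sellers, new supply: Qs' = 16 + 1(P - 4)
= 12 + 1P
New equilibrium quantity:
Q_new = 53
Tax revenue = tax * Q_new = 4 * 53 = 212

212


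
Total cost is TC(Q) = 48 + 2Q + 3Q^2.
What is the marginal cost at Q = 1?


MC = dTC/dQ = 2 + 2*3*Q
At Q = 1:
MC = 2 + 6*1
MC = 2 + 6 = 8

8


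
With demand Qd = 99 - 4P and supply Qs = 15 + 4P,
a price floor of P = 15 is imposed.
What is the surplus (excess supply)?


At P = 15:
Qd = 99 - 4*15 = 39
Qs = 15 + 4*15 = 75
Surplus = Qs - Qd = 75 - 39 = 36

36


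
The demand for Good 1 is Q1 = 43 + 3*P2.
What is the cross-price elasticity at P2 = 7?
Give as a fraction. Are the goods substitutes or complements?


dQ1/dP2 = 3
At P2 = 7: Q1 = 43 + 3*7 = 64
Exy = (dQ1/dP2)(P2/Q1) = 3 * 7 / 64 = 21/64
Since Exy > 0, the goods are substitutes.

21/64 (substitutes)


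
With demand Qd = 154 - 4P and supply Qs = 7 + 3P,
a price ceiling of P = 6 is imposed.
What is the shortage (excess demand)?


At P = 6:
Qd = 154 - 4*6 = 130
Qs = 7 + 3*6 = 25
Shortage = Qd - Qs = 130 - 25 = 105

105


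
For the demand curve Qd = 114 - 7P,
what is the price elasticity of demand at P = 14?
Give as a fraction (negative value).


dQ/dP = -7
At P = 14: Q = 114 - 7*14 = 16
E = (dQ/dP)(P/Q) = (-7)(14/16) = -49/8

-49/8


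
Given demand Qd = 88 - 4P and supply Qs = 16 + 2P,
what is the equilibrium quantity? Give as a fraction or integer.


First find equilibrium price:
88 - 4P = 16 + 2P
P* = 72/6 = 12
Then substitute into demand:
Q* = 88 - 4 * 12 = 40

40


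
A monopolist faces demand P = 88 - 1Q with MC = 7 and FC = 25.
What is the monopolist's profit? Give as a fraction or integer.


MR = MC: 88 - 2Q = 7
Q* = 81/2
P* = 88 - 1*81/2 = 95/2
Profit = (P* - MC)*Q* - FC
= (95/2 - 7)*81/2 - 25
= 81/2*81/2 - 25
= 6561/4 - 25 = 6461/4

6461/4


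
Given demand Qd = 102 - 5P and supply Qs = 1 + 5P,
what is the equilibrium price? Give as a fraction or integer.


At equilibrium, Qd = Qs.
102 - 5P = 1 + 5P
102 - 1 = 5P + 5P
101 = 10P
P* = 101/10 = 101/10

101/10


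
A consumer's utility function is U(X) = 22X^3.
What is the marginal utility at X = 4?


MU = dU/dX = 22*3*X^(3-1)
MU = 66*X^2
At X = 4:
MU = 66 * 4^2
MU = 66 * 16 = 1056

1056


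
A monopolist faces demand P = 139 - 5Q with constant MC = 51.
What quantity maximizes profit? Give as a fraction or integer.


TR = P*Q = (139 - 5Q)Q = 139Q - 5Q^2
MR = dTR/dQ = 139 - 10Q
Set MR = MC:
139 - 10Q = 51
88 = 10Q
Q* = 88/10 = 44/5

44/5


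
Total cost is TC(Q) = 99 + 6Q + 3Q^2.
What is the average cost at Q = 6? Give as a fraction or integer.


TC(6) = 99 + 6*6 + 3*6^2
TC(6) = 99 + 36 + 108 = 243
AC = TC/Q = 243/6 = 81/2

81/2


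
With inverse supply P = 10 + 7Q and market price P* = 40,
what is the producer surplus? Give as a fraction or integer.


Minimum supply price (at Q=0): P_min = 10
Quantity supplied at P* = 40:
Q* = (40 - 10)/7 = 30/7
PS = (1/2) * Q* * (P* - P_min)
PS = (1/2) * 30/7 * (40 - 10)
PS = (1/2) * 30/7 * 30 = 450/7

450/7


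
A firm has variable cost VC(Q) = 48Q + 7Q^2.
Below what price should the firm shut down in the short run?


AVC(Q) = VC(Q)/Q = 48 + 7Q
AVC is increasing in Q, so minimum AVC is at Q -> 0+.
Min AVC = 48
The firm should shut down if P < 48.

48


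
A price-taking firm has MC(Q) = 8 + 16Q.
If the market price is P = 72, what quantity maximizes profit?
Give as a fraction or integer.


In perfect competition, profit is maximized where P = MC.
72 = 8 + 16Q
64 = 16Q
Q* = 64/16 = 4

4


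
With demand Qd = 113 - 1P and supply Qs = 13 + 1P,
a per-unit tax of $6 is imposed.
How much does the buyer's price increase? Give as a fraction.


With a per-unit tax, the buyer's price increase depends on relative slopes.
Supply slope: d = 1, Demand slope: b = 1
Buyer's price increase = d * tax / (b + d)
= 1 * 6 / (1 + 1)
= 6 / 2 = 3

3


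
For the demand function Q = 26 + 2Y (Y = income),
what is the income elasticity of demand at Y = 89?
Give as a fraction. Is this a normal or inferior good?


dQ/dY = 2
At Y = 89: Q = 26 + 2*89 = 204
Ey = (dQ/dY)(Y/Q) = 2 * 89 / 204 = 89/102
Since Ey > 0, this is a normal good.

89/102 (normal good)


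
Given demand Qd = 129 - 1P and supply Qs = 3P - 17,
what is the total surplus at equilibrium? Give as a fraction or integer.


Find equilibrium: 129 - 1P = 3P - 17
129 + 17 = 4P
P* = 146/4 = 73/2
Q* = 3*73/2 - 17 = 185/2
Inverse demand: P = 129 - Q/1, so P_max = 129
Inverse supply: P = 17/3 + Q/3, so P_min = 17/3
CS = (1/2) * 185/2 * (129 - 73/2) = 34225/8
PS = (1/2) * 185/2 * (73/2 - 17/3) = 34225/24
TS = CS + PS = 34225/8 + 34225/24 = 34225/6

34225/6


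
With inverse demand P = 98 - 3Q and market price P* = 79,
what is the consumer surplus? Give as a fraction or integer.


Maximum willingness to pay (at Q=0): P_max = 98
Quantity demanded at P* = 79:
Q* = (98 - 79)/3 = 19/3
CS = (1/2) * Q* * (P_max - P*)
CS = (1/2) * 19/3 * (98 - 79)
CS = (1/2) * 19/3 * 19 = 361/6

361/6


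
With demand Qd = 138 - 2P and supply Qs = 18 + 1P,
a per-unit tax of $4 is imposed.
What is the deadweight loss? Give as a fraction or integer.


Pre-tax equilibrium quantity: Q* = 58
Post-tax equilibrium quantity: Q_tax = 166/3
Reduction in quantity: Q* - Q_tax = 8/3
DWL = (1/2) * tax * (Q* - Q_tax)
DWL = (1/2) * 4 * 8/3 = 16/3

16/3


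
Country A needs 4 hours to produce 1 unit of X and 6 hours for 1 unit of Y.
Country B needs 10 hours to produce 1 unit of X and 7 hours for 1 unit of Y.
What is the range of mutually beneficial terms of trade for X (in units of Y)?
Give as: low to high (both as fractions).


Opportunity cost of X for Country A = hours_X / hours_Y = 4/6 = 2/3 units of Y
Opportunity cost of X for Country B = hours_X / hours_Y = 10/7 = 10/7 units of Y
Terms of trade must be between the two opportunity costs.
Range: 2/3 to 10/7

2/3 to 10/7


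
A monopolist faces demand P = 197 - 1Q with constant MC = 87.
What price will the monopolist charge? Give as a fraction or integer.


MR = 197 - 2Q
Set MR = MC: 197 - 2Q = 87
Q* = 55
Substitute into demand:
P* = 197 - 1*55 = 142

142


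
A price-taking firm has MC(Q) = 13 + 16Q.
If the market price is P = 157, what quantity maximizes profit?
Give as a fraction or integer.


In perfect competition, profit is maximized where P = MC.
157 = 13 + 16Q
144 = 16Q
Q* = 144/16 = 9

9


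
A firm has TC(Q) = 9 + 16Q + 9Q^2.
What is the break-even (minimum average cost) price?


AC(Q) = 9/Q + 16 + 9Q
To minimize: dAC/dQ = -9/Q^2 + 9 = 0
Q^2 = 9/9 = 1
Q* = 1
Min AC = 9/1 + 16 + 9*1
Min AC = 9 + 16 + 9 = 34

34


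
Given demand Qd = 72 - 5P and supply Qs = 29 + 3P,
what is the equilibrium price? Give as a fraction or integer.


At equilibrium, Qd = Qs.
72 - 5P = 29 + 3P
72 - 29 = 5P + 3P
43 = 8P
P* = 43/8 = 43/8

43/8


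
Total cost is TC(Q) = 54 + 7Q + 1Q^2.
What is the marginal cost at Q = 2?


MC = dTC/dQ = 7 + 2*1*Q
At Q = 2:
MC = 7 + 2*2
MC = 7 + 4 = 11

11


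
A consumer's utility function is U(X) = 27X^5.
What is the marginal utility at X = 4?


MU = dU/dX = 27*5*X^(5-1)
MU = 135*X^4
At X = 4:
MU = 135 * 4^4
MU = 135 * 256 = 34560

34560


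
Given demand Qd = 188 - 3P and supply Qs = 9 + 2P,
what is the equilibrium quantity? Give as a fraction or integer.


First find equilibrium price:
188 - 3P = 9 + 2P
P* = 179/5 = 179/5
Then substitute into demand:
Q* = 188 - 3 * 179/5 = 403/5

403/5


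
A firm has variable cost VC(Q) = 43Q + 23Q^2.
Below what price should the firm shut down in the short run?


AVC(Q) = VC(Q)/Q = 43 + 23Q
AVC is increasing in Q, so minimum AVC is at Q -> 0+.
Min AVC = 43
The firm should shut down if P < 43.

43


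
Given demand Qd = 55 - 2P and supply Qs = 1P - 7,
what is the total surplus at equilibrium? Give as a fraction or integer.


Find equilibrium: 55 - 2P = 1P - 7
55 + 7 = 3P
P* = 62/3 = 62/3
Q* = 1*62/3 - 7 = 41/3
Inverse demand: P = 55/2 - Q/2, so P_max = 55/2
Inverse supply: P = 7 + Q/1, so P_min = 7
CS = (1/2) * 41/3 * (55/2 - 62/3) = 1681/36
PS = (1/2) * 41/3 * (62/3 - 7) = 1681/18
TS = CS + PS = 1681/36 + 1681/18 = 1681/12

1681/12


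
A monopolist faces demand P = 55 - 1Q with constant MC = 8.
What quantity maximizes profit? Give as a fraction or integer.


TR = P*Q = (55 - 1Q)Q = 55Q - 1Q^2
MR = dTR/dQ = 55 - 2Q
Set MR = MC:
55 - 2Q = 8
47 = 2Q
Q* = 47/2 = 47/2

47/2


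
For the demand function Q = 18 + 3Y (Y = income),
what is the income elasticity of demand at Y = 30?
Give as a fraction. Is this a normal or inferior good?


dQ/dY = 3
At Y = 30: Q = 18 + 3*30 = 108
Ey = (dQ/dY)(Y/Q) = 3 * 30 / 108 = 5/6
Since Ey > 0, this is a normal good.

5/6 (normal good)


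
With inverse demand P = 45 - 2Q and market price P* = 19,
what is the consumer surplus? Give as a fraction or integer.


Maximum willingness to pay (at Q=0): P_max = 45
Quantity demanded at P* = 19:
Q* = (45 - 19)/2 = 13
CS = (1/2) * Q* * (P_max - P*)
CS = (1/2) * 13 * (45 - 19)
CS = (1/2) * 13 * 26 = 169

169


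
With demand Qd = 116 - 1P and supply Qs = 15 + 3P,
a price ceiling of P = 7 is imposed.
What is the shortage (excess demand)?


At P = 7:
Qd = 116 - 1*7 = 109
Qs = 15 + 3*7 = 36
Shortage = Qd - Qs = 109 - 36 = 73

73


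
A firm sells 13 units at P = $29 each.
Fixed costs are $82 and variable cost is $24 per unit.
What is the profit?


Total Revenue = P * Q = 29 * 13 = $377
Total Cost = FC + VC*Q = 82 + 24*13 = $394
Profit = TR - TC = 377 - 394 = $-17

$-17


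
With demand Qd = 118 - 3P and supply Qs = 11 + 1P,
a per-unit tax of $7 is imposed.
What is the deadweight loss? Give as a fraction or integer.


Pre-tax equilibrium quantity: Q* = 151/4
Post-tax equilibrium quantity: Q_tax = 65/2
Reduction in quantity: Q* - Q_tax = 21/4
DWL = (1/2) * tax * (Q* - Q_tax)
DWL = (1/2) * 7 * 21/4 = 147/8

147/8


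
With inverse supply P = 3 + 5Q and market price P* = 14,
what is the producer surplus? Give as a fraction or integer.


Minimum supply price (at Q=0): P_min = 3
Quantity supplied at P* = 14:
Q* = (14 - 3)/5 = 11/5
PS = (1/2) * Q* * (P* - P_min)
PS = (1/2) * 11/5 * (14 - 3)
PS = (1/2) * 11/5 * 11 = 121/10

121/10


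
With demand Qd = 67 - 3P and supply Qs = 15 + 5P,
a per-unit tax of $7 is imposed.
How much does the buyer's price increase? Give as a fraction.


With a per-unit tax, the buyer's price increase depends on relative slopes.
Supply slope: d = 5, Demand slope: b = 3
Buyer's price increase = d * tax / (b + d)
= 5 * 7 / (3 + 5)
= 35 / 8 = 35/8

35/8


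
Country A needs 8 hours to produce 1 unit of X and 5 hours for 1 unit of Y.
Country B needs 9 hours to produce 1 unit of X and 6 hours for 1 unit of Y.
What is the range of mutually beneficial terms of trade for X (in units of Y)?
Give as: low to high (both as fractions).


Opportunity cost of X for Country A = hours_X / hours_Y = 8/5 = 8/5 units of Y
Opportunity cost of X for Country B = hours_X / hours_Y = 9/6 = 3/2 units of Y
Terms of trade must be between the two opportunity costs.
Range: 3/2 to 8/5

3/2 to 8/5


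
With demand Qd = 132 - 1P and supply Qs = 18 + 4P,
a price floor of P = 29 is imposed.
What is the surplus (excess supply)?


At P = 29:
Qd = 132 - 1*29 = 103
Qs = 18 + 4*29 = 134
Surplus = Qs - Qd = 134 - 103 = 31

31


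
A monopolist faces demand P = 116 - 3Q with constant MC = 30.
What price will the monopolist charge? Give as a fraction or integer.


MR = 116 - 6Q
Set MR = MC: 116 - 6Q = 30
Q* = 43/3
Substitute into demand:
P* = 116 - 3*43/3 = 73

73


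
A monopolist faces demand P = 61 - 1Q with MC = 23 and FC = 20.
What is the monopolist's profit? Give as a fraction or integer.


MR = MC: 61 - 2Q = 23
Q* = 19
P* = 61 - 1*19 = 42
Profit = (P* - MC)*Q* - FC
= (42 - 23)*19 - 20
= 19*19 - 20
= 361 - 20 = 341

341


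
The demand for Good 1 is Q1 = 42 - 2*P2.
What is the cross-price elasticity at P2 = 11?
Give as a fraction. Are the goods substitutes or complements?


dQ1/dP2 = -2
At P2 = 11: Q1 = 42 - 2*11 = 20
Exy = (dQ1/dP2)(P2/Q1) = -2 * 11 / 20 = -11/10
Since Exy < 0, the goods are complements.

-11/10 (complements)


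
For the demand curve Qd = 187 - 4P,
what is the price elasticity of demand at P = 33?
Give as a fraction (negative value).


dQ/dP = -4
At P = 33: Q = 187 - 4*33 = 55
E = (dQ/dP)(P/Q) = (-4)(33/55) = -12/5

-12/5


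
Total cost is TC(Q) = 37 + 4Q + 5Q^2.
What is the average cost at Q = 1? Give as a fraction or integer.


TC(1) = 37 + 4*1 + 5*1^2
TC(1) = 37 + 4 + 5 = 46
AC = TC/Q = 46/1 = 46

46


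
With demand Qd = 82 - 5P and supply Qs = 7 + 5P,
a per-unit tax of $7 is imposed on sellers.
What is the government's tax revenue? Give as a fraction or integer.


With tax on sellers, new supply: Qs' = 7 + 5(P - 7)
= 5P - 28
New equilibrium quantity:
Q_new = 27
Tax revenue = tax * Q_new = 7 * 27 = 189

189


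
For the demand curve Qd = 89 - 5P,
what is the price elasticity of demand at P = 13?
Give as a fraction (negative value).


dQ/dP = -5
At P = 13: Q = 89 - 5*13 = 24
E = (dQ/dP)(P/Q) = (-5)(13/24) = -65/24

-65/24


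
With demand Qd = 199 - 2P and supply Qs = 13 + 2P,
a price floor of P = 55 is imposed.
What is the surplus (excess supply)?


At P = 55:
Qd = 199 - 2*55 = 89
Qs = 13 + 2*55 = 123
Surplus = Qs - Qd = 123 - 89 = 34

34


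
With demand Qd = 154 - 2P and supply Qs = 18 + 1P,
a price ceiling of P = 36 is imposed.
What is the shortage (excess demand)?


At P = 36:
Qd = 154 - 2*36 = 82
Qs = 18 + 1*36 = 54
Shortage = Qd - Qs = 82 - 54 = 28

28


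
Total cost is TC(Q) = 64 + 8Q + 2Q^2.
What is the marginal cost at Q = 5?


MC = dTC/dQ = 8 + 2*2*Q
At Q = 5:
MC = 8 + 4*5
MC = 8 + 20 = 28

28


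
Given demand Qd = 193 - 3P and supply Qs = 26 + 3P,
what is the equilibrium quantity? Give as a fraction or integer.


First find equilibrium price:
193 - 3P = 26 + 3P
P* = 167/6 = 167/6
Then substitute into demand:
Q* = 193 - 3 * 167/6 = 219/2

219/2


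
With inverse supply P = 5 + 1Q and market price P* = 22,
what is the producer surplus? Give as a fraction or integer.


Minimum supply price (at Q=0): P_min = 5
Quantity supplied at P* = 22:
Q* = (22 - 5)/1 = 17
PS = (1/2) * Q* * (P* - P_min)
PS = (1/2) * 17 * (22 - 5)
PS = (1/2) * 17 * 17 = 289/2

289/2


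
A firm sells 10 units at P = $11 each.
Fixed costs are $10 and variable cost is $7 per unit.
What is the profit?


Total Revenue = P * Q = 11 * 10 = $110
Total Cost = FC + VC*Q = 10 + 7*10 = $80
Profit = TR - TC = 110 - 80 = $30

$30


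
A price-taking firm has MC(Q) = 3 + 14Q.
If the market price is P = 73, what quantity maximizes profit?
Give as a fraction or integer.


In perfect competition, profit is maximized where P = MC.
73 = 3 + 14Q
70 = 14Q
Q* = 70/14 = 5

5


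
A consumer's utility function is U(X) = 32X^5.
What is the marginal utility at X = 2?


MU = dU/dX = 32*5*X^(5-1)
MU = 160*X^4
At X = 2:
MU = 160 * 2^4
MU = 160 * 16 = 2560

2560


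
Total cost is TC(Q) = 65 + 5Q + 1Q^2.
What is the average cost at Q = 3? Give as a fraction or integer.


TC(3) = 65 + 5*3 + 1*3^2
TC(3) = 65 + 15 + 9 = 89
AC = TC/Q = 89/3 = 89/3

89/3


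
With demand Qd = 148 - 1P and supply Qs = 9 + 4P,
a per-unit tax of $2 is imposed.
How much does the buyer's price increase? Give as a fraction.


With a per-unit tax, the buyer's price increase depends on relative slopes.
Supply slope: d = 4, Demand slope: b = 1
Buyer's price increase = d * tax / (b + d)
= 4 * 2 / (1 + 4)
= 8 / 5 = 8/5

8/5


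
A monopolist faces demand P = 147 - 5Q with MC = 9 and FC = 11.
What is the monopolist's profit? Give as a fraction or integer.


MR = MC: 147 - 10Q = 9
Q* = 69/5
P* = 147 - 5*69/5 = 78
Profit = (P* - MC)*Q* - FC
= (78 - 9)*69/5 - 11
= 69*69/5 - 11
= 4761/5 - 11 = 4706/5

4706/5


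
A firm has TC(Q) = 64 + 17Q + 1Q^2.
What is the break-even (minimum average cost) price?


AC(Q) = 64/Q + 17 + 1Q
To minimize: dAC/dQ = -64/Q^2 + 1 = 0
Q^2 = 64/1 = 64
Q* = 8
Min AC = 64/8 + 17 + 1*8
Min AC = 8 + 17 + 8 = 33

33


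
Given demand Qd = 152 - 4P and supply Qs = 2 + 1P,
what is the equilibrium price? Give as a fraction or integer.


At equilibrium, Qd = Qs.
152 - 4P = 2 + 1P
152 - 2 = 4P + 1P
150 = 5P
P* = 150/5 = 30

30


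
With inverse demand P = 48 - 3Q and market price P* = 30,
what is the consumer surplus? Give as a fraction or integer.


Maximum willingness to pay (at Q=0): P_max = 48
Quantity demanded at P* = 30:
Q* = (48 - 30)/3 = 6
CS = (1/2) * Q* * (P_max - P*)
CS = (1/2) * 6 * (48 - 30)
CS = (1/2) * 6 * 18 = 54

54


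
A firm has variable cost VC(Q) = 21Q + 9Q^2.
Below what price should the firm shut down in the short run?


AVC(Q) = VC(Q)/Q = 21 + 9Q
AVC is increasing in Q, so minimum AVC is at Q -> 0+.
Min AVC = 21
The firm should shut down if P < 21.

21


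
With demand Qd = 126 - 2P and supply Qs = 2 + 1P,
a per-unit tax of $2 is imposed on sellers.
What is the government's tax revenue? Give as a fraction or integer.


With tax on sellers, new supply: Qs' = 2 + 1(P - 2)
= 0 + 1P
New equilibrium quantity:
Q_new = 42
Tax revenue = tax * Q_new = 2 * 42 = 84

84


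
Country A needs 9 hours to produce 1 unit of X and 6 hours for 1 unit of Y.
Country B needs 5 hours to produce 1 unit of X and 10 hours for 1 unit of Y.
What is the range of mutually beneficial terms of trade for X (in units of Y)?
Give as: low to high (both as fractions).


Opportunity cost of X for Country A = hours_X / hours_Y = 9/6 = 3/2 units of Y
Opportunity cost of X for Country B = hours_X / hours_Y = 5/10 = 1/2 units of Y
Terms of trade must be between the two opportunity costs.
Range: 1/2 to 3/2

1/2 to 3/2


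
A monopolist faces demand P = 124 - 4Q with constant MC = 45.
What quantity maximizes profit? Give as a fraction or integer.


TR = P*Q = (124 - 4Q)Q = 124Q - 4Q^2
MR = dTR/dQ = 124 - 8Q
Set MR = MC:
124 - 8Q = 45
79 = 8Q
Q* = 79/8 = 79/8

79/8


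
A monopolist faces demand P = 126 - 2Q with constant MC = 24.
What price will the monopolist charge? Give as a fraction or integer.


MR = 126 - 4Q
Set MR = MC: 126 - 4Q = 24
Q* = 51/2
Substitute into demand:
P* = 126 - 2*51/2 = 75

75


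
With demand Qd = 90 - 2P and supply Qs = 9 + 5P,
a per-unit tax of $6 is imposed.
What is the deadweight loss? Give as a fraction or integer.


Pre-tax equilibrium quantity: Q* = 468/7
Post-tax equilibrium quantity: Q_tax = 408/7
Reduction in quantity: Q* - Q_tax = 60/7
DWL = (1/2) * tax * (Q* - Q_tax)
DWL = (1/2) * 6 * 60/7 = 180/7

180/7


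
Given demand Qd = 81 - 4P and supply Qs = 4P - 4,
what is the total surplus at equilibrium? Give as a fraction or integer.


Find equilibrium: 81 - 4P = 4P - 4
81 + 4 = 8P
P* = 85/8 = 85/8
Q* = 4*85/8 - 4 = 77/2
Inverse demand: P = 81/4 - Q/4, so P_max = 81/4
Inverse supply: P = 1 + Q/4, so P_min = 1
CS = (1/2) * 77/2 * (81/4 - 85/8) = 5929/32
PS = (1/2) * 77/2 * (85/8 - 1) = 5929/32
TS = CS + PS = 5929/32 + 5929/32 = 5929/16

5929/16


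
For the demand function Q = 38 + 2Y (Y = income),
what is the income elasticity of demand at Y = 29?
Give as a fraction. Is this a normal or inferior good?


dQ/dY = 2
At Y = 29: Q = 38 + 2*29 = 96
Ey = (dQ/dY)(Y/Q) = 2 * 29 / 96 = 29/48
Since Ey > 0, this is a normal good.

29/48 (normal good)


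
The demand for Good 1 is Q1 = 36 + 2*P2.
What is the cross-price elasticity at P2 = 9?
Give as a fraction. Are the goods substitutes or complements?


dQ1/dP2 = 2
At P2 = 9: Q1 = 36 + 2*9 = 54
Exy = (dQ1/dP2)(P2/Q1) = 2 * 9 / 54 = 1/3
Since Exy > 0, the goods are substitutes.

1/3 (substitutes)


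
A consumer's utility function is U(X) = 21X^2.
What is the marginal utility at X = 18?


MU = dU/dX = 21*2*X^(2-1)
MU = 42*X^1
At X = 18:
MU = 42 * 18^1
MU = 42 * 18 = 756

756


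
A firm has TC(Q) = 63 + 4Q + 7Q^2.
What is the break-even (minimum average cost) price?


AC(Q) = 63/Q + 4 + 7Q
To minimize: dAC/dQ = -63/Q^2 + 7 = 0
Q^2 = 63/7 = 9
Q* = 3
Min AC = 63/3 + 4 + 7*3
Min AC = 21 + 4 + 21 = 46

46


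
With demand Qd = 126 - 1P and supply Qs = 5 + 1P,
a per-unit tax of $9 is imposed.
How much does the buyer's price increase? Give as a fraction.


With a per-unit tax, the buyer's price increase depends on relative slopes.
Supply slope: d = 1, Demand slope: b = 1
Buyer's price increase = d * tax / (b + d)
= 1 * 9 / (1 + 1)
= 9 / 2 = 9/2

9/2


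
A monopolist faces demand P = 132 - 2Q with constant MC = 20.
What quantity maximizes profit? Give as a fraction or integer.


TR = P*Q = (132 - 2Q)Q = 132Q - 2Q^2
MR = dTR/dQ = 132 - 4Q
Set MR = MC:
132 - 4Q = 20
112 = 4Q
Q* = 112/4 = 28

28


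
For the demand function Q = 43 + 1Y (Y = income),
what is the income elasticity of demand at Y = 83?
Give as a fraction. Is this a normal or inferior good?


dQ/dY = 1
At Y = 83: Q = 43 + 1*83 = 126
Ey = (dQ/dY)(Y/Q) = 1 * 83 / 126 = 83/126
Since Ey > 0, this is a normal good.

83/126 (normal good)


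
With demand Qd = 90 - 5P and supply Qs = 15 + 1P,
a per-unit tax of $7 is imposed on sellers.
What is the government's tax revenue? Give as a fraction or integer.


With tax on sellers, new supply: Qs' = 15 + 1(P - 7)
= 8 + 1P
New equilibrium quantity:
Q_new = 65/3
Tax revenue = tax * Q_new = 7 * 65/3 = 455/3

455/3


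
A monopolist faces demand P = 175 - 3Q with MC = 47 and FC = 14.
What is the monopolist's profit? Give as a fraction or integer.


MR = MC: 175 - 6Q = 47
Q* = 64/3
P* = 175 - 3*64/3 = 111
Profit = (P* - MC)*Q* - FC
= (111 - 47)*64/3 - 14
= 64*64/3 - 14
= 4096/3 - 14 = 4054/3

4054/3


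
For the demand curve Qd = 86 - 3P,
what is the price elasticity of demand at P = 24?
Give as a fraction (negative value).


dQ/dP = -3
At P = 24: Q = 86 - 3*24 = 14
E = (dQ/dP)(P/Q) = (-3)(24/14) = -36/7

-36/7


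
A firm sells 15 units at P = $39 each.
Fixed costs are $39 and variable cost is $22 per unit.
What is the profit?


Total Revenue = P * Q = 39 * 15 = $585
Total Cost = FC + VC*Q = 39 + 22*15 = $369
Profit = TR - TC = 585 - 369 = $216

$216


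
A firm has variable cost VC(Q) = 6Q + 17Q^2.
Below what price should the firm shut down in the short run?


AVC(Q) = VC(Q)/Q = 6 + 17Q
AVC is increasing in Q, so minimum AVC is at Q -> 0+.
Min AVC = 6
The firm should shut down if P < 6.

6


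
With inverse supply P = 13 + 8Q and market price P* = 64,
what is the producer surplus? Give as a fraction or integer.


Minimum supply price (at Q=0): P_min = 13
Quantity supplied at P* = 64:
Q* = (64 - 13)/8 = 51/8
PS = (1/2) * Q* * (P* - P_min)
PS = (1/2) * 51/8 * (64 - 13)
PS = (1/2) * 51/8 * 51 = 2601/16

2601/16


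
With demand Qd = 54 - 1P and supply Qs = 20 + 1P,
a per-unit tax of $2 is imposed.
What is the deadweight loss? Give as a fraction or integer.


Pre-tax equilibrium quantity: Q* = 37
Post-tax equilibrium quantity: Q_tax = 36
Reduction in quantity: Q* - Q_tax = 1
DWL = (1/2) * tax * (Q* - Q_tax)
DWL = (1/2) * 2 * 1 = 1

1


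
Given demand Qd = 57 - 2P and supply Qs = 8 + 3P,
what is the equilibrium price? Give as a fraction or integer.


At equilibrium, Qd = Qs.
57 - 2P = 8 + 3P
57 - 8 = 2P + 3P
49 = 5P
P* = 49/5 = 49/5

49/5


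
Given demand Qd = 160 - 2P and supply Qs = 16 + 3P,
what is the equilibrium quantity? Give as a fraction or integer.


First find equilibrium price:
160 - 2P = 16 + 3P
P* = 144/5 = 144/5
Then substitute into demand:
Q* = 160 - 2 * 144/5 = 512/5

512/5


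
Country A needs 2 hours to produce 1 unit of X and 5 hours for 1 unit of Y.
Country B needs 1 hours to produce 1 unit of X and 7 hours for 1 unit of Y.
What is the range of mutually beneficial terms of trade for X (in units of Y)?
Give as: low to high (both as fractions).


Opportunity cost of X for Country A = hours_X / hours_Y = 2/5 = 2/5 units of Y
Opportunity cost of X for Country B = hours_X / hours_Y = 1/7 = 1/7 units of Y
Terms of trade must be between the two opportunity costs.
Range: 1/7 to 2/5

1/7 to 2/5


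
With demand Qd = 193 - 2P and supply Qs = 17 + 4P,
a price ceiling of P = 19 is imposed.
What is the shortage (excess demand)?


At P = 19:
Qd = 193 - 2*19 = 155
Qs = 17 + 4*19 = 93
Shortage = Qd - Qs = 155 - 93 = 62

62


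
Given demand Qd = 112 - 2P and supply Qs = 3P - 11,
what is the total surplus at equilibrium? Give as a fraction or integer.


Find equilibrium: 112 - 2P = 3P - 11
112 + 11 = 5P
P* = 123/5 = 123/5
Q* = 3*123/5 - 11 = 314/5
Inverse demand: P = 56 - Q/2, so P_max = 56
Inverse supply: P = 11/3 + Q/3, so P_min = 11/3
CS = (1/2) * 314/5 * (56 - 123/5) = 24649/25
PS = (1/2) * 314/5 * (123/5 - 11/3) = 49298/75
TS = CS + PS = 24649/25 + 49298/75 = 24649/15

24649/15


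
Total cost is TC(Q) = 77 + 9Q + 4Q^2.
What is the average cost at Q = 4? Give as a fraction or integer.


TC(4) = 77 + 9*4 + 4*4^2
TC(4) = 77 + 36 + 64 = 177
AC = TC/Q = 177/4 = 177/4

177/4


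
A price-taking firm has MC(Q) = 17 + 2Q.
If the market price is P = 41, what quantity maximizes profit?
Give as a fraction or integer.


In perfect competition, profit is maximized where P = MC.
41 = 17 + 2Q
24 = 2Q
Q* = 24/2 = 12

12


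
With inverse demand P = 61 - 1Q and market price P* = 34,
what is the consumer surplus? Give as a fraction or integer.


Maximum willingness to pay (at Q=0): P_max = 61
Quantity demanded at P* = 34:
Q* = (61 - 34)/1 = 27
CS = (1/2) * Q* * (P_max - P*)
CS = (1/2) * 27 * (61 - 34)
CS = (1/2) * 27 * 27 = 729/2

729/2


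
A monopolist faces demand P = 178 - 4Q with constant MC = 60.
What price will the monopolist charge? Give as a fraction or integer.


MR = 178 - 8Q
Set MR = MC: 178 - 8Q = 60
Q* = 59/4
Substitute into demand:
P* = 178 - 4*59/4 = 119

119


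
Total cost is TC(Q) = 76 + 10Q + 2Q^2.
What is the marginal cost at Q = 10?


MC = dTC/dQ = 10 + 2*2*Q
At Q = 10:
MC = 10 + 4*10
MC = 10 + 40 = 50

50


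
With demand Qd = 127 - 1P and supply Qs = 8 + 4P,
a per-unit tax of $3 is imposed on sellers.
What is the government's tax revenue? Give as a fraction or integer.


With tax on sellers, new supply: Qs' = 8 + 4(P - 3)
= 4P - 4
New equilibrium quantity:
Q_new = 504/5
Tax revenue = tax * Q_new = 3 * 504/5 = 1512/5

1512/5


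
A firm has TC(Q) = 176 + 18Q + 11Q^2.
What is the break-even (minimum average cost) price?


AC(Q) = 176/Q + 18 + 11Q
To minimize: dAC/dQ = -176/Q^2 + 11 = 0
Q^2 = 176/11 = 16
Q* = 4
Min AC = 176/4 + 18 + 11*4
Min AC = 44 + 18 + 44 = 106

106


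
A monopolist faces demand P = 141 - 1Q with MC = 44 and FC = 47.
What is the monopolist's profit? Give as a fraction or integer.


MR = MC: 141 - 2Q = 44
Q* = 97/2
P* = 141 - 1*97/2 = 185/2
Profit = (P* - MC)*Q* - FC
= (185/2 - 44)*97/2 - 47
= 97/2*97/2 - 47
= 9409/4 - 47 = 9221/4

9221/4


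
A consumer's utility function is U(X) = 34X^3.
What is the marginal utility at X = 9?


MU = dU/dX = 34*3*X^(3-1)
MU = 102*X^2
At X = 9:
MU = 102 * 9^2
MU = 102 * 81 = 8262

8262


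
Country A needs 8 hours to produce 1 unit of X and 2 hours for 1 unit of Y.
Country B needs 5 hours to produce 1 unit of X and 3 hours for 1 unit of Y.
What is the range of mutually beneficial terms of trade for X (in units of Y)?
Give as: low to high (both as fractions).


Opportunity cost of X for Country A = hours_X / hours_Y = 8/2 = 4 units of Y
Opportunity cost of X for Country B = hours_X / hours_Y = 5/3 = 5/3 units of Y
Terms of trade must be between the two opportunity costs.
Range: 5/3 to 4

5/3 to 4


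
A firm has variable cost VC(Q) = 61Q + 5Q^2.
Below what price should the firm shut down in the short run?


AVC(Q) = VC(Q)/Q = 61 + 5Q
AVC is increasing in Q, so minimum AVC is at Q -> 0+.
Min AVC = 61
The firm should shut down if P < 61.

61


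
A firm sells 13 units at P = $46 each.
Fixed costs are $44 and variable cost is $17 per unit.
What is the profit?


Total Revenue = P * Q = 46 * 13 = $598
Total Cost = FC + VC*Q = 44 + 17*13 = $265
Profit = TR - TC = 598 - 265 = $333

$333


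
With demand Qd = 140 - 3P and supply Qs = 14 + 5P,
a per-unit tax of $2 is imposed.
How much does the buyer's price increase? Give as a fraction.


With a per-unit tax, the buyer's price increase depends on relative slopes.
Supply slope: d = 5, Demand slope: b = 3
Buyer's price increase = d * tax / (b + d)
= 5 * 2 / (3 + 5)
= 10 / 8 = 5/4

5/4
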